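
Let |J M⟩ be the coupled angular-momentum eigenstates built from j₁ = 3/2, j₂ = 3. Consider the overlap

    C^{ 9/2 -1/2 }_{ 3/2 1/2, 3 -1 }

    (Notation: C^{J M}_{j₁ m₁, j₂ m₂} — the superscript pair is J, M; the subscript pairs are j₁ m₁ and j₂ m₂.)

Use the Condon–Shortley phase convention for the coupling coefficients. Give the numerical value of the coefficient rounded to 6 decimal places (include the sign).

triangle: 0!×3!×6!/10! = 4320/3628800
(j±m)!: 2!×1!×2!×4!×4!×5! = 276480
prefactor² = (2J+1)×Δ×N² = 23040/7
  k=0: +1/(0!×0!×1!×2!×2!×4!) = 1/96
Σ = 1/96  ⇒  CG² = 23040/7×(1/96)² = 5/14
CG = +√(5/14) = +0.597614

+√(5/14) ≈ +0.597614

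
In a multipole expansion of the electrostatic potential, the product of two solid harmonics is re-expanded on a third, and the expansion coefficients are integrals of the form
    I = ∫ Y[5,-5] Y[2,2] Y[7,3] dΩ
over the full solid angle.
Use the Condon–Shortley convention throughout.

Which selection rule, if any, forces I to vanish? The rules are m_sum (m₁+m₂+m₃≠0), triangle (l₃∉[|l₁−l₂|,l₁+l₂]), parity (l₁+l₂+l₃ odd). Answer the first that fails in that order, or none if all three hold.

none

Σmᵢ = 0  ✓
l₃∈[|l₁−l₂|,l₁+l₂]=[3,7], have l₃=7  ✓
Σlᵢ = 14 ⇒ even  ✓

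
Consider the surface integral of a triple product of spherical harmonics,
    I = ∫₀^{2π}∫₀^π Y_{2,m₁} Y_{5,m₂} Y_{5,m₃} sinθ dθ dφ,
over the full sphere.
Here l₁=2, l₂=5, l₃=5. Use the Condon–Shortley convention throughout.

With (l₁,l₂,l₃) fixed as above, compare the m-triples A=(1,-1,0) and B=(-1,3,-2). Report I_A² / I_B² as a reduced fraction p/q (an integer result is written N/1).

l's match ⇒ only the (l;m) 3-j factors differ between A and B.
A: triangle coeff Δ(2,5,5) = 1/38610; Σ_t [0,1]: t=0:+1/1152 t=1:−1/1440 = 1/5760; (3j)²=1/858 [(2 5 5; 1 -1 0)], sign=-1
B: triangle coeff Δ(2,5,5) = 1/38610; Σ_t [1,2]: t=1:−1/10080 t=2:+1/2880 = 1/4032; (3j)²=10/429 [(2 5 5; -1 3 -2)], sign=-1
I_A²/I_B² = (1/858)/(10/429) = 1/20

1/20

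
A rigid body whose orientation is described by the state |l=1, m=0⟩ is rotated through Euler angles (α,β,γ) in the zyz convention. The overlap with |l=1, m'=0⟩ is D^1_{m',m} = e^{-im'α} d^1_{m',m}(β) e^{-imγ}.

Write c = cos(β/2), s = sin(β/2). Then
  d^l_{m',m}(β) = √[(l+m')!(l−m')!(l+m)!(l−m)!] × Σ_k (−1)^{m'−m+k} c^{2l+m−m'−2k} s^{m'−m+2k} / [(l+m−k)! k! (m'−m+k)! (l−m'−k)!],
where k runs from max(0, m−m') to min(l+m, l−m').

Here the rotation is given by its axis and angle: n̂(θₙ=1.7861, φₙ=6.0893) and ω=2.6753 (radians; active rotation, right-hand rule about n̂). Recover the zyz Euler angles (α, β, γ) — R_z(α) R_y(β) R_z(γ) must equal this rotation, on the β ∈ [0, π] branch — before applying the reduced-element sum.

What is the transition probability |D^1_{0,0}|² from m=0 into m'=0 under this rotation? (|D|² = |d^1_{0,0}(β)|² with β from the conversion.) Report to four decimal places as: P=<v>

P=0.6510

Axis–angle → zyz. n̂ = (sinθₙcosφₙ, sinθₙsinφₙ, cosθₙ) = (+0.958607, -0.188224, -0.213644), ω = 2.6753.
R = I cosω + sinω [n̂]ₓ + (1−cosω) n̂n̂ᵀ gives
  R = [+0.846511, -0.245554, -0.472359; -0.437653, -0.826167, -0.354836; -0.303116, +0.507101, -0.806826]
β = atan2(√(R₁₃²+R₂₃²), R₃₃) = 2.509557; α = atan2(R₂₃, R₁₃) mod 2π = 3.785861; γ = atan2(R₃₂, −R₃₁) mod 2π = 1.032039
D^1_{0,0}(3.7859,2.5096,1.0320) = e^{-i·0·3.7859}·d^1_{0,0}(2.5096)·e^{-i·0·1.0320}. Compute d first:
With c≡cos(β/2)=0.310784 and s≡sin(β/2)=0.950481, N=[1·1·1·1]^{1/2}=1.000000
k∈{0,1} keeps every argument non-negative
  k=0: (−1)^0·1.0000/(1)·0.3108^2·0.9505^0 = +0.096587
  k=1: (−1)^1·1.0000/(1)·0.3108^0·0.9505^2 = -0.903413
d^1_{0,0}(2.5096) = +0.096587 -0.903413 = -0.806826
|D^1_{0,0}|² = |d^1_{0,0}(β)|² = (-0.806826)² = 0.650969 (the z-rotation phases have unit modulus)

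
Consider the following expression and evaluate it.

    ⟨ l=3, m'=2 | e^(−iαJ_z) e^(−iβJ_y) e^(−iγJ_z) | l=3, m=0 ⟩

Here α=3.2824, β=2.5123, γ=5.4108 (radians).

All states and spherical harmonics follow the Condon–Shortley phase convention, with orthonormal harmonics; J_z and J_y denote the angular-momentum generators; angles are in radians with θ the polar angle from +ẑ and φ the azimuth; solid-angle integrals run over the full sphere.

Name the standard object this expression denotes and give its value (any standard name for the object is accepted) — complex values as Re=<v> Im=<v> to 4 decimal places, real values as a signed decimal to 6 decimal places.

Wigner D-matrix element, Re=-0.3684 Im=0.1066

This is a Wigner D-matrix element — the rotation-matrix element ⟨l m'| R(α,β,γ) |l m⟩ in the angular-momentum basis.
Split into d^3_{2,0}(β=2.5123) × two z-phases.
Half-angle: c=0.309480, s=0.950906. N=√(120·1·6·6)=65.726707
The bounds max(0,m−m')=0 and min(l+m,l−m')=1 give 2 terms
  k=0: (−1)^2·65.7267/(12)·0.3095^4·0.9509^2 = +0.045433
  k=1: (−1)^3·65.7267/(12)·0.3095^2·0.9509^4 = -0.428920
d^3_{2,0}(2.5123) = +0.045433 -0.428920 = -0.383488
D = (+0.960608-0.277907i)·(-0.383488)·(+1.000000+0.000000i) = -0.368381+0.106574i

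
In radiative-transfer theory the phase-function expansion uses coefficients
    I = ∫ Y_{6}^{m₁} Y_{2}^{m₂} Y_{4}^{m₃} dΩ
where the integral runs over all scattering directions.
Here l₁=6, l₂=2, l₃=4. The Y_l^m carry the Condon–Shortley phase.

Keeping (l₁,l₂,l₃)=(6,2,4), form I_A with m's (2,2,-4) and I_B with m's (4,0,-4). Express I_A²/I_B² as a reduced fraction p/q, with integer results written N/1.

1/45

Same 6,2,4: normalisation and zero-m 3j drop out of the ratio.
A: Δ: 4! 8! 0! / 13! → 1/6435; sum: t=4:+1/967680 = 1/967680; 3j²(6 2 4; 2 2 -4) = Δ·Π!·Σ² = 1/6435  (sign +1)
B: Δ: 4! 8! 0! / 13! → 1/6435; sum: t=2:+1/161280 = 1/161280; 3j²(6 2 4; 4 0 -4) = Δ·Π!·Σ² = 1/143  (sign +1)
I_A²/I_B² = (1/6435)/(1/143) = 1/45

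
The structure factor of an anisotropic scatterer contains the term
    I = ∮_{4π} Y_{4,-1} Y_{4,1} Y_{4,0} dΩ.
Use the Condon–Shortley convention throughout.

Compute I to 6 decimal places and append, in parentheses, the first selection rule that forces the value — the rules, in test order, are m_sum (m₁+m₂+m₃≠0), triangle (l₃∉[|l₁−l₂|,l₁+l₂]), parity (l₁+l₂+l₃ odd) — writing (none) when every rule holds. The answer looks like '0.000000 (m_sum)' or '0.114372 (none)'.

m-sum 0 ✓  L=12 even ✓  0≤4≤8 ✓
Π(2lᵢ+1) = 9×9×9 = 729
triangle coeff Δ(4,4,4) = 1/450450
Σ_t [0,4]: t=0:+1/13824 t=1:−1/216 t=2:+1/64 t=3:−1/216 t=4:+1/13824 = 5/768
(3j)²=18/1001 [(4 4 4; 0 0 0)], sign=+1
Σ_t [1,4]: t=1:−1/3456 t=2:+1/144 t=3:−1/96 t=4:+1/864 = -1/384
(3j)²=9/2002 [(4 4 4; -1 1 0)], sign=-1
⇒ 4πI² = 59049/1002001
I = (-1)√(59049/1002001/(4π)) = -0.06848055
No selection rule forces the value: the integral is nonzero (none).

-0.068481 (none)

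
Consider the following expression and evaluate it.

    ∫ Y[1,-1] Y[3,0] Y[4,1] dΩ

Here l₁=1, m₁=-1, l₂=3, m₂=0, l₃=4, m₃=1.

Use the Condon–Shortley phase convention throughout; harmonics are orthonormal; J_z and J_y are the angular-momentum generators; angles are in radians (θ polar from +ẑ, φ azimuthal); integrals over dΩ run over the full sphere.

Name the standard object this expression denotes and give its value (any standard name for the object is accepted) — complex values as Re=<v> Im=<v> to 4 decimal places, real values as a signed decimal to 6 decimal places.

Gaunt coefficient, -0.194664

This is a Gaunt coefficient — the integral of a triple product of spherical harmonics over the sphere.
m-sum 0 ✓  L=8 even ✓  2≤4≤4 ✓
Π(2lᵢ+1) = 3×7×9 = 189
triangle coeff Δ(1,3,4) = 1/252
Σ_t [0,0]: t=0:+1/36 = 1/36
(3j)²=4/63 [(1 3 4; 0 0 0)], sign=+1
Σ_t [0,0]: t=0:+1/72 = 1/72
(3j)²=5/126 [(1 3 4; -1 0 1)], sign=-1
⇒ 4πI² = 10/21
I = (-1)√(10/21/(4π)) = -0.19466390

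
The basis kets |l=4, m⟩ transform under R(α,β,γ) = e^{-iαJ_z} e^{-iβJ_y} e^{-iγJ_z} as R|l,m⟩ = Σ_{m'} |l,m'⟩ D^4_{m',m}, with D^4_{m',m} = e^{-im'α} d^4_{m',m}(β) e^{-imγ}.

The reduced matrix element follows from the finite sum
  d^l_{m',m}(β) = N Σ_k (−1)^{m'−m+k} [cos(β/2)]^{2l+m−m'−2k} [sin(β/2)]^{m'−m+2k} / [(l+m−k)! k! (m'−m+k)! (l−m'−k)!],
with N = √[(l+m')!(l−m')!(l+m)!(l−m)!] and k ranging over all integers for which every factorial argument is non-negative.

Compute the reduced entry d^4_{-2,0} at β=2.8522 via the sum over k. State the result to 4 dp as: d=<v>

d^4_{-2,0}(β=2.8522) via the finite sum:
With c≡cos(β/2)=0.144192 and s≡sin(β/2)=0.989550, N=[2·720·24·24]^{1/2}=910.735966
The bounds max(0,m−m')=2 and min(l+m,l−m')=4 give 3 terms
  k=2: (−1)^0·910.7360/(96)·0.1442^6·0.9895^2 = +0.000083
  k=3: (−1)^1·910.7360/(36)·0.1442^4·0.9895^4 = -0.010486
  k=4: (−1)^2·910.7360/(96)·0.1442^2·0.9895^6 = +0.185195
d^4_{-2,0}(2.8522) = +0.000083 -0.010486 +0.185195 = +0.174793

d=0.1748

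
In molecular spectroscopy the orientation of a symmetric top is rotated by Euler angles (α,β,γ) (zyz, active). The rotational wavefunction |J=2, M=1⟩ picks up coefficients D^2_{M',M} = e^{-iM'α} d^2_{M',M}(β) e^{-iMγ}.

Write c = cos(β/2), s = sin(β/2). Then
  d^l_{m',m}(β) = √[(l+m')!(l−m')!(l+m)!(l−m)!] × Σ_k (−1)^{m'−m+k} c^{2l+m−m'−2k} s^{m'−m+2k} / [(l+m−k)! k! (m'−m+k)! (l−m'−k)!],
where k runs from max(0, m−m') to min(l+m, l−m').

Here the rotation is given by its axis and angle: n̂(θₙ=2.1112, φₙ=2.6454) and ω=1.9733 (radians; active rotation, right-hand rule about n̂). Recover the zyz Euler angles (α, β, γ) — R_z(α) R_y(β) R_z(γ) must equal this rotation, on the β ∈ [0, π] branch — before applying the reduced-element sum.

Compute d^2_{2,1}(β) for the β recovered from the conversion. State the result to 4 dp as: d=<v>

Axis–angle → zyz. n̂ = (sinθₙcosφₙ, sinθₙsinφₙ, cosθₙ) = (-0.754088, +0.408240, -0.514482), ω = 1.9733.
R = I cosω + sinω [n̂]ₓ + (1−cosω) n̂n̂ᵀ gives
  R = [+0.399678, +0.044926, +0.915554; -0.901806, -0.159779, +0.401517; +0.164325, -0.986130, -0.023345]
β = atan2(√(R₁₃²+R₂₃²), R₃₃) = 1.594144; α = atan2(R₂₃, R₁₃) mod 2π = 0.413292; γ = atan2(R₃₂, −R₃₁) mod 2π = 4.547270
d^2_{2,1}(β=1.5941) via the finite sum:
c=cos(1.594144/2)=0.698804, s=sin(1.594144/2)=0.715313; N=√[24·1·6·1]=12.000000
k: max(0,(1)−(2))=0 … min(2+(1),2−(2))=0
  k=0: (−1)^1·12.0000/(6)·0.6988^3·0.7153^1 = -0.488194
d^2_{2,1}(1.5941) = -0.488194

d=-0.4882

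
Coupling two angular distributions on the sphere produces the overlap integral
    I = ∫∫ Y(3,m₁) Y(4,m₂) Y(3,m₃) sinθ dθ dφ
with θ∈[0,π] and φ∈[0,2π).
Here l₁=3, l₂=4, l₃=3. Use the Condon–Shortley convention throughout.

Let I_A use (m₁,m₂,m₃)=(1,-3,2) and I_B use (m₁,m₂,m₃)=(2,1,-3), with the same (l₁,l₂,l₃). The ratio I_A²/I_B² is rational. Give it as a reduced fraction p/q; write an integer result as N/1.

7/15

Same 3,4,3: normalisation and zero-m 3j drop out of the ratio.
A: Δ: 4! 2! 4! / 11! → 1/34650; sum: t=0:+1/288 t=1:−1/144 = -1/288; 3j²(3 4 3; 1 -3 2) = Δ·Π!·Σ² = 1/99  (sign +1)
B: Δ: 4! 2! 4! / 11! → 1/34650; sum: t=1:−1/288 = -1/288; 3j²(3 4 3; 2 1 -3) = Δ·Π!·Σ² = 5/231  (sign -1)
I_A²/I_B² = (1/99)/(5/231) = 7/15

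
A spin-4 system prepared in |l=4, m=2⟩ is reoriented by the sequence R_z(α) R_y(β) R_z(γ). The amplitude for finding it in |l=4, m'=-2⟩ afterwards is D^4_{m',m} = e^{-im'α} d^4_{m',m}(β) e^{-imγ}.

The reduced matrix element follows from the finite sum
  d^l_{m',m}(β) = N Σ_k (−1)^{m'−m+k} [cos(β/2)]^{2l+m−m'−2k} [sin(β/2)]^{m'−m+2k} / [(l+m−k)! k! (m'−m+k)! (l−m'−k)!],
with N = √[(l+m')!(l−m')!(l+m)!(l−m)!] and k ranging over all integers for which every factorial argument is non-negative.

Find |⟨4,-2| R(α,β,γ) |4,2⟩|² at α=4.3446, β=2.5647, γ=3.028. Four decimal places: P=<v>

P=0.0018

D^4_{-2,2}(4.3446,2.5647,3.0280) = e^{-i·-2·4.3446}·d^4_{-2,2}(2.5647)·e^{-i·2·3.0280}. Compute d first:
Half-angle: c=0.284463, s=0.958687. N=√(2·720·720·2)=1440.000000
k∈{4,5,6} keeps every argument non-negative
  k=4: (−1)^0·1440.0000/(96)·0.2845^4·0.9587^4 = +0.082966
  k=5: (−1)^1·1440.0000/(120)·0.2845^2·0.9587^6 = -0.753866
  k=6: (−1)^2·1440.0000/(1440)·0.2845^0·0.9587^8 = +0.713534
d^4_{-2,2}(2.5647) = +0.082966 -0.753866 +0.713534 = +0.042635
|D^4_{-2,2}|² = |d^4_{-2,2}(β)|² = (+0.042635)² = 0.001818 (the z-rotation phases have unit modulus)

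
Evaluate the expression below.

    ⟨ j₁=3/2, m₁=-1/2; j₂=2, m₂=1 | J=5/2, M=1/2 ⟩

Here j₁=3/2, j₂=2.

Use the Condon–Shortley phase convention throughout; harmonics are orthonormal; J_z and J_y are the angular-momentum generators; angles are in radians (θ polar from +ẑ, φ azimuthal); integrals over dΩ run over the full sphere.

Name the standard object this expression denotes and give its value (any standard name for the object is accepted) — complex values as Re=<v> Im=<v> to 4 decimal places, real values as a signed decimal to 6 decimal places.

This is a Clebsch–Gordan (vector-coupling) coefficient.
j₁+j₂−J=1  J+j₁−j₂=2  J−j₁+j₂=3  j₁+j₂+J+1=7
(j₁±m₁, j₂±m₂, J±M) = (1,2,3,1,3,2)
P² = 72/35
sum k=0..1:
  [0] +1/12 = 1/12
  [1] −1/2 = -1/2
S = -5/12
C² = P²·S² = 5/14 ; C = -0.597614

Clebsch–Gordan coefficient, −√(5/14) ≈ -0.597614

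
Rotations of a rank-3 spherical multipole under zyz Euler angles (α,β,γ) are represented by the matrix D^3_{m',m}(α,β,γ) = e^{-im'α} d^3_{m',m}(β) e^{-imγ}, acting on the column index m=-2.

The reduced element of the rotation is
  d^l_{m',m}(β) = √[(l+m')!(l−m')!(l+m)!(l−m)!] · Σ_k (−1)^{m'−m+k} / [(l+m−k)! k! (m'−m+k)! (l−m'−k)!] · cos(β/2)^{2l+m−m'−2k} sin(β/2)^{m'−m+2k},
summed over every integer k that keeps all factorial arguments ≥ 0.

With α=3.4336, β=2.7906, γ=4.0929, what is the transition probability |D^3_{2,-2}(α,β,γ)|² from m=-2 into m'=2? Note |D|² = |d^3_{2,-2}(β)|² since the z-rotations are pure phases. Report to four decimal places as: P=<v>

Split into d^3_{2,-2}(β=2.7906) × two z-phases.
Half-angle: c=0.174597, s=0.984640. N=√(120·1·1·120)=120.000000
k∈{0,1} keeps every argument non-negative
  k=0: (−1)^4·120.0000/(24)·0.1746^2·0.9846^4 = +0.143269
  k=1: (−1)^5·120.0000/(120)·0.1746^0·0.9846^6 = -0.911307
d^3_{2,-2}(2.7906) = +0.143269 -0.911307 = -0.768038
|D^3_{2,-2}|² = |d^3_{2,-2}(β)|² = (-0.768038)² = 0.589883 (the z-rotation phases have unit modulus)

P=0.5899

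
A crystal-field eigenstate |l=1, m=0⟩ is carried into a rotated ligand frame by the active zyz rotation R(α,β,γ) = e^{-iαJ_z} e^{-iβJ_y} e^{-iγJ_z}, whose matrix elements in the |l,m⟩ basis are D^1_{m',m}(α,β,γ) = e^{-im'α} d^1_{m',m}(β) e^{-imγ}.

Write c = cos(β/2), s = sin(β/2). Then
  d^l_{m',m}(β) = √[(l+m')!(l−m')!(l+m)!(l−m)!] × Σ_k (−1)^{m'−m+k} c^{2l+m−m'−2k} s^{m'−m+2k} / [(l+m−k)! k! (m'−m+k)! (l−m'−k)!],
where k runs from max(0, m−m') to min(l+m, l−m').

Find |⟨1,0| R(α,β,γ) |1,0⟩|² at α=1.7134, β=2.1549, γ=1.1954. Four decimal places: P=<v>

First d^1_{0,0}(β=2.1549), then the phase factors e^{-i(0)α} and e^{-i(0)γ}:
c=cos(2.154900/2)=0.473576, s=sin(2.154900/2)=0.880753; N=√[1·1·1·1]=1.000000
k: max(0,(0)−(0))=0 … min(1+(0),1−(0))=1
  k=0: (−1)^0·1.0000/(1)·0.4736^2·0.8808^0 = +0.224274
  k=1: (−1)^1·1.0000/(1)·0.4736^0·0.8808^2 = -0.775726
d^1_{0,0}(2.1549) = +0.224274 -0.775726 = -0.551452
|D^1_{0,0}|² = |d^1_{0,0}(β)|² = (-0.551452)² = 0.304099 (the z-rotation phases have unit modulus)

P=0.3041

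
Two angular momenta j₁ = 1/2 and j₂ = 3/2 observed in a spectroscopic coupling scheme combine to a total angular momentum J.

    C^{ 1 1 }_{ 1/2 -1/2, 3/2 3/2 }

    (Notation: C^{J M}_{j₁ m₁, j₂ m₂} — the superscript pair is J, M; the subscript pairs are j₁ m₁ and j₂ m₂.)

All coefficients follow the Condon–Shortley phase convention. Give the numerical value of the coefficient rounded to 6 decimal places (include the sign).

√[3·1!0!2!/4! · 0!1!3!0!2!0!] = √(3)
  +(−1)^1/∏(1,0,0,2,0,0)! = -1/2  (running -1/2)
⟨..|..⟩ = √(3)·(-1/2) = -0.866025

-0.866025  (= −√(3/4))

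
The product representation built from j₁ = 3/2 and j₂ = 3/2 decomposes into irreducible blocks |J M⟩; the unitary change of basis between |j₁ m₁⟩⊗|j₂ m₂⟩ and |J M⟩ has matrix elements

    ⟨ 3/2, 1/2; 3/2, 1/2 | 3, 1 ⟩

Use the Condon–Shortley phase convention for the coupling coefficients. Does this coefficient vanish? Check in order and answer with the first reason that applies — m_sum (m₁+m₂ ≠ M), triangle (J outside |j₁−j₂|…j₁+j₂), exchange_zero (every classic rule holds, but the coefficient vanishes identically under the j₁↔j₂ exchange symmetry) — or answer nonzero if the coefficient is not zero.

nonzero

m-sum: m₁+m₂ = 1/2+1/2 = 1, M = 1  ✓
triangle: |j₁−j₂| = 0 ≤ J = 3 ≤ j₁+j₂ = 3  ✓
exchange: j₁=j₂, m₁=m₂ with (−1)^(j₁+j₂−J) = (−1)^0 = +1 — symmetry imposes no zero
value check: CG = +√(3/5) = +0.774597 ≠ 0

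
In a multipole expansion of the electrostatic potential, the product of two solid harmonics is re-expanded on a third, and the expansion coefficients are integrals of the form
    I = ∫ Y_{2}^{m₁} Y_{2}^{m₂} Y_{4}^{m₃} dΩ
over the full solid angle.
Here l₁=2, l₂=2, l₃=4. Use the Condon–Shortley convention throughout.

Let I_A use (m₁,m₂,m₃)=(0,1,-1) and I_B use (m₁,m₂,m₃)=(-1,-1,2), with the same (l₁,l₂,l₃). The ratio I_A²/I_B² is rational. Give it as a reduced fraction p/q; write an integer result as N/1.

3/4

Same 2,2,4: normalisation and zero-m 3j drop out of the ratio.
A: Δ: 0! 4! 4! / 9! → 1/630; sum: t=0:+1/24 = 1/24; 3j²(2 2 4; 0 1 -1) = Δ·Π!·Σ² = 1/21  (sign -1)
B: Δ: 0! 4! 4! / 9! → 1/630; sum: t=0:+1/36 = 1/36; 3j²(2 2 4; -1 -1 2) = Δ·Π!·Σ² = 4/63  (sign +1)
I_A²/I_B² = (1/21)/(4/63) = 3/4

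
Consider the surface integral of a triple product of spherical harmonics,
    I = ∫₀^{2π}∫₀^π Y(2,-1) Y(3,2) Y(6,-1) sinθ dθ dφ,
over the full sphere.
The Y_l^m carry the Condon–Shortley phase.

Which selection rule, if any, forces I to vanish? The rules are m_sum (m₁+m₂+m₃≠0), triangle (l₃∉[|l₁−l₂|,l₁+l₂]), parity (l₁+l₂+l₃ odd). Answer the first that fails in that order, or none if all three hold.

triangle

Σmᵢ = 0  ✓
l₃∈[|l₁−l₂|,l₁+l₂]=[1,5] required, l₃=6 fails  ✗
Σlᵢ = 11 ⇒ odd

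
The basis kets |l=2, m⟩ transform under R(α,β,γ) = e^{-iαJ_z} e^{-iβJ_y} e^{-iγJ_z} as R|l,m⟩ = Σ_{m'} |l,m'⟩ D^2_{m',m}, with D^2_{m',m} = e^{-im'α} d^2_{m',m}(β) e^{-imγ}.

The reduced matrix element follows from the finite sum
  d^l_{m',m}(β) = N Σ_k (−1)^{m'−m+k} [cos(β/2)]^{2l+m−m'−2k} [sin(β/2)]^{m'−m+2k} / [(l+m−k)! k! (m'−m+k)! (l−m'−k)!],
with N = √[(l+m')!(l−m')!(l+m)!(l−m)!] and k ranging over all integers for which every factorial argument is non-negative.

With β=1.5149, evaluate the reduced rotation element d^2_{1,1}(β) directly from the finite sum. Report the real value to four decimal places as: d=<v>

d^2_{1,1}(β=1.5149) via the finite sum:
Half-angle: c=0.726590, s=0.687071. N=√(6·1·6·1)=6.000000
k∈{0,1} keeps every argument non-negative
  k=0: (−1)^0·6.0000/(6)·0.7266^4·0.6871^0 = +0.278714
  k=1: (−1)^1·6.0000/(2)·0.7266^2·0.6871^2 = -0.747659
d^2_{1,1}(1.5149) = +0.278714 -0.747659 = -0.468945

d=-0.4689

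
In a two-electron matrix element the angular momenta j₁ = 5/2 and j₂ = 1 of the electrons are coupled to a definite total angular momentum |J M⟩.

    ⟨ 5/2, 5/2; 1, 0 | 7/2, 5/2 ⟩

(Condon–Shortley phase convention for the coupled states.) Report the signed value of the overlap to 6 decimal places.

+0.534522

triangle: 0!*5!*2!/8! = 240/40320
(j±m)!: 5!*0!*1!*1!*6!*1! = 86400
prefactor² = (2J+1)*Δ*N² = 28800/7
  k=0: +1/(0!*0!*0!*1!*5!*1!) = 1/120
Σ = 1/120  ⇒  CG² = 28800/7*(1/120)² = 2/7
CG = +√(2/7) = +0.534522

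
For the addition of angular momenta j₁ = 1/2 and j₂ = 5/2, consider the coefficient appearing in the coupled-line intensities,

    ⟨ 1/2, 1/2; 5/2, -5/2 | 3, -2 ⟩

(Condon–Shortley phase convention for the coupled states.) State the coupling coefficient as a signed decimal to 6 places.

+0.408248  (= +√(1/6))

j₁+j₂−J=0  J+j₁−j₂=1  J−j₁+j₂=5  j₁+j₂+J+1=7
(j₁±m₁, j₂±m₂, J±M) = (1,0,0,5,1,5)
P² = 2400
sum k=0..0:
  [0] +1/120 = 1/120
S = 1/120
C² = P²·S² = 1/6 ; C = +0.408248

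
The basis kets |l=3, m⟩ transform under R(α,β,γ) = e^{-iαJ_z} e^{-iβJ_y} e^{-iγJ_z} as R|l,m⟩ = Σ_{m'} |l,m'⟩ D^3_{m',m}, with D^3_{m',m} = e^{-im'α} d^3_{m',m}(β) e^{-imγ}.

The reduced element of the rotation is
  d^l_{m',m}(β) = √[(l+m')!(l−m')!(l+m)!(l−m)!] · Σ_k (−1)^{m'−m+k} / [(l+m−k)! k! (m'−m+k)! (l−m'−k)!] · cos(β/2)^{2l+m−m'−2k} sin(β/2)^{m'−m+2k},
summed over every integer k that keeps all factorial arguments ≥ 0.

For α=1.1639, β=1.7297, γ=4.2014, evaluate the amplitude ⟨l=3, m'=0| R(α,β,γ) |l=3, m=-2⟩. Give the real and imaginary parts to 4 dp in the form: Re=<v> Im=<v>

Re=0.1102 Im=-0.1802

First d^3_{0,-2}(β=1.7297), then the phase factors e^{-i(0)α} and e^{-i(-2)γ}:
Half-angle: c=0.648754, s=0.760998. N=√(6·6·1·120)=65.726707
Admissible k: 0..1 (factorial args all ≥0)
  k=0: (−1)^2·65.7267/(12)·0.6488^4·0.7610^2 = +0.561886
  k=1: (−1)^3·65.7267/(12)·0.6488^2·0.7610^4 = -0.773135
d^3_{0,-2}(1.7297) = +0.561886 -0.773135 = -0.211248
Phases: e^{-i·(0)·1.1639}=+1.000000+0.000000i, e^{-i·(-2)·4.2014}=-0.521679+0.853142i ⇒ D=+0.110204-0.180225i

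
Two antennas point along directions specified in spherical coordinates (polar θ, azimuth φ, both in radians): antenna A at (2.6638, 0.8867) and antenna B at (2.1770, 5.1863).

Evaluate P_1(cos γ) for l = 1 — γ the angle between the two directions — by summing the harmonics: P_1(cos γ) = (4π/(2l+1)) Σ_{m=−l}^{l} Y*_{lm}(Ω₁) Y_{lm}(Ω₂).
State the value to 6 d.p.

Summing Y*_{l m}(θ₁,φ₁)·Y_{l m}(θ₂,φ₂) over m ∈ [−1, 1]; prefactor 4π/(2·1+1) = 4.188790:
  m=-1: (+0.100398+0.123119i) × (+0.129578+0.252641i) = -0.018095+0.041318i  (running Σ = -0.018095+0.041318i)
  m=0: (-0.433885-0.000000i) × (-0.278382+0.000000i) = +0.120786+0.000000i  (running Σ = +0.102690+0.041318i)
  m=1: (-0.100398+0.123119i) × (-0.129578+0.252641i) = -0.018095-0.041318i  (running Σ = +0.084595+0.000000i)
Accumulated sum +0.084595+0.000000i; after 4π/(2l+1) scaling, +0.354351+0.000000i ⇒ P_1 = 0.354351

0.354351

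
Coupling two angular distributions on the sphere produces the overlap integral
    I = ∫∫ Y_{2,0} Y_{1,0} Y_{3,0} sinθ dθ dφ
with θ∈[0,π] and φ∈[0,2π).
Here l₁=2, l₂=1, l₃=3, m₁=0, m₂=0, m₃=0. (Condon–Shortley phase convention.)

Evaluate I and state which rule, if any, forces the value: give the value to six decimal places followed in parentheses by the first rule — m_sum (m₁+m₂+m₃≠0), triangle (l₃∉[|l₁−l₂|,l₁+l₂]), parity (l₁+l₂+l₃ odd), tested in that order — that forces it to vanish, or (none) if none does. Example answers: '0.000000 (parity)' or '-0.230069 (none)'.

Checks pass: Σm=0; 6 even; l₃=3∈[1,3].
(2·2+1)(2·1+1)(2·3+1) = 105
Δ: 0! 4! 2! / 7! → 1/105
sum: t=0:+1/4 = 1/4
3j²(2 1 3; 0 0 0) = Δ·Π!·Σ² = 3/35  (sign -1)
(m-triple is (0,0,0) — same symbol as above.)
combine: 4πI² = 105·3/35·3/35 = 27/35
take √, sign +1: I = 0.24776670
No selection rule forces the value: the integral is nonzero (none).

0.247767 (none)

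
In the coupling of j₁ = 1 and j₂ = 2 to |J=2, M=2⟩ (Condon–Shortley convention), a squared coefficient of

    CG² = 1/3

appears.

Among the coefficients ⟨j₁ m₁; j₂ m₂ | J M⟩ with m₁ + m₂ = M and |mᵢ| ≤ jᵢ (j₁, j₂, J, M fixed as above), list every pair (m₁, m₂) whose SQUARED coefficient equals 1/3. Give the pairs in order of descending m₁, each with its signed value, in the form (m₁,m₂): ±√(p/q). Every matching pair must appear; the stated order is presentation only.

Admissible pairs with m₁+m₂ = M = 2: (0,2), (1,1)
  (m₁,m₂)=(1,1): CG² = 1/3, CG = +√(1/3)   ← matches the target
  (m₁,m₂)=(0,2): CG² = 2/3, CG = −√(2/3)
Pairs with CG² = 1/3: (1,1): +√(1/3)

(1,1): +√(1/3)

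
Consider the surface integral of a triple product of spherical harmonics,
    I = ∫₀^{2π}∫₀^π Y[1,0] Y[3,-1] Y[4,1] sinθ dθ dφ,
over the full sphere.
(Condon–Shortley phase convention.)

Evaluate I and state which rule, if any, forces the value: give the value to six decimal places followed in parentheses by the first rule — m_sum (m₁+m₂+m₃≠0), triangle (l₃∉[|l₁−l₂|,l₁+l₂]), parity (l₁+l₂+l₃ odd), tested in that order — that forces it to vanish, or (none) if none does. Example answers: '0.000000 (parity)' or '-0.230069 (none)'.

Checks pass: Σm=0; 8 even; l₃=4∈[2,4].
(2·1+1)(2·3+1)(2·4+1) = 189
Δ: 0! 2! 6! / 9! → 1/252
sum: t=0:+1/36 = 1/36
3j²(1 3 4; 0 0 0) = Δ·Π!·Σ² = 4/63  (sign +1)
sum: t=0:+1/48 = 1/48
3j²(1 3 4; 0 -1 1) = Δ·Π!·Σ² = 5/84  (sign -1)
combine: 4πI² = 189·4/63·5/84 = 5/7
take √, sign -1: I = -0.23841361
No selection rule forces the value: the integral is nonzero (none).

-0.238414 (none)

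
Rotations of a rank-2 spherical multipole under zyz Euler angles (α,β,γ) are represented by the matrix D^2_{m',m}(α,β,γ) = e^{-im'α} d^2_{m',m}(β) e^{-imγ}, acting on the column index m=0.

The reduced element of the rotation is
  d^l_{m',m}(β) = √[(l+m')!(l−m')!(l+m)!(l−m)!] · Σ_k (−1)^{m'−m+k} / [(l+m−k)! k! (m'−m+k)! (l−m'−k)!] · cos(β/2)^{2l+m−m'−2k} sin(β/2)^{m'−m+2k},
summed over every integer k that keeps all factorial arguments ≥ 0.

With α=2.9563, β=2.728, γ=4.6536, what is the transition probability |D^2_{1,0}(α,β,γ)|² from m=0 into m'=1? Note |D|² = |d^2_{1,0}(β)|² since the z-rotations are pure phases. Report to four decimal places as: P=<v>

D^2_{1,0}(2.9563,2.7280,4.6536) = e^{-i·1·2.9563}·d^2_{1,0}(2.7280)·e^{-i·0·4.6536}. Compute d first:
Half-angle: c=0.205326, s=0.978694. N=√(6·1·2·2)=4.898979
k: max(0,(0)−(1))=0 … min(2+(0),2−(1))=1
  k=0: (−1)^1·4.8990/(2)·0.2053^3·0.9787^1 = -0.020752
  k=1: (−1)^2·4.8990/(2)·0.2053^1·0.9787^3 = +0.471475
d^2_{1,0}(2.7280) = -0.020752 +0.471475 = +0.450724
|D^2_{1,0}|² = |d^2_{1,0}(β)|² = (+0.450724)² = 0.203152 (the z-rotation phases have unit modulus)

P=0.2032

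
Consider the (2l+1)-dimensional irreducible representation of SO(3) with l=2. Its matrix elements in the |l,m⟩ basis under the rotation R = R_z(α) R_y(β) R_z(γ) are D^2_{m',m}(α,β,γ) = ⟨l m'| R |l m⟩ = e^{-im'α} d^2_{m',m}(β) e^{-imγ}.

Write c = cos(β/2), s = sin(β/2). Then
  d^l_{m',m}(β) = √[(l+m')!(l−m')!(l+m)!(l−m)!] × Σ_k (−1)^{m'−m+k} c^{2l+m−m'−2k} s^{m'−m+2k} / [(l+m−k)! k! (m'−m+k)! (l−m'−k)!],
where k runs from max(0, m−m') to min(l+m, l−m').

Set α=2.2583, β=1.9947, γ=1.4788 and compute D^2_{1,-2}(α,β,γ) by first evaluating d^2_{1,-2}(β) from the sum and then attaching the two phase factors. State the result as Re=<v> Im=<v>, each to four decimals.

Re=-0.4922 Im=-0.4140

D^2_{1,-2}(2.2583,1.9947,1.4788) = e^{-i·1·2.2583}·d^2_{1,-2}(1.9947)·e^{-i·-2·1.4788}. Compute d first:
c=cos(1.994700/2)=0.542530, s=sin(1.994700/2)=0.840036; N=√[6·1·1·24]=12.000000
The bounds max(0,m−m')=0 and min(l+m,l−m')=0 give 1 term
  k=0: (−1)^3·12.0000/(6)·0.5425^1·0.8400^3 = -0.643203
d^2_{1,-2}(1.9947) = -0.643203
Phases: e^{-i·(1)·2.2583}=-0.634610-0.772833i, e^{-i·(-2)·1.4788}=-0.983121+0.182956i ⇒ D=-0.492239-0.414018i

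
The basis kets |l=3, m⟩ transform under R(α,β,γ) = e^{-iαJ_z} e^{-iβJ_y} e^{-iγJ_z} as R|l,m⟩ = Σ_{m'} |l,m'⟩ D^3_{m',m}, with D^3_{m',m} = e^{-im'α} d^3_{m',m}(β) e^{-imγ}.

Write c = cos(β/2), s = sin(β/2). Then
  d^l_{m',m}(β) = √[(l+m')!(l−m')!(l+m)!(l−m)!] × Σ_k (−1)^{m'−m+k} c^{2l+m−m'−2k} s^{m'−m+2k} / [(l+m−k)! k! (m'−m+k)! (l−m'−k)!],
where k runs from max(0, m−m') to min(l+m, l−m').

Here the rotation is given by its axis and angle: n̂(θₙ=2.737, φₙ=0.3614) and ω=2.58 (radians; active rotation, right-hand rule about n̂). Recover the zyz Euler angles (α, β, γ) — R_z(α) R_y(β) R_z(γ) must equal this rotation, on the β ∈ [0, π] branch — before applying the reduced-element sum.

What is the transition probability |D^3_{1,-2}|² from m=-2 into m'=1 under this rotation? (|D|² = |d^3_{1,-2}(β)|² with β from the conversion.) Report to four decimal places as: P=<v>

P=0.0619

Axis–angle → zyz. n̂ = (sinθₙcosφₙ, sinθₙsinφₙ, cosθₙ) = (+0.368216, +0.139186, -0.919263), ω = 2.5800.
R = I cosω + sinω [n̂]ₓ + (1−cosω) n̂n̂ᵀ gives
  R = [-0.596066, +0.584169, -0.550864; -0.394910, -0.810638, -0.432334; -0.699107, -0.040158, +0.713888]
β = atan2(√(R₁₃²+R₂₃²), R₃₃) = 0.775761; α = atan2(R₂₃, R₁₃) mod 2π = 3.807014; γ = atan2(R₃₂, −R₃₁) mod 2π = 6.225807
D^3_{1,-2}(3.8070,0.7758,6.2258) = e^{-i·1·3.8070}·d^3_{1,-2}(0.7758)·e^{-i·-2·6.2258}. Compute d first:
With c≡cos(β/2)=0.925713 and s≡sin(β/2)=0.378227, N=[24·2·1·120]^{1/2}=75.894664
Admissible k: 0..1 (factorial args all ≥0)
  k=0: (−1)^3·75.8947/(12)·0.9257^3·0.3782^3 = -0.271467
  k=1: (−1)^4·75.8947/(24)·0.9257^1·0.3782^5 = +0.022659
d^3_{1,-2}(0.7758) = -0.271467 +0.022659 = -0.248808
|D^3_{1,-2}|² = |d^3_{1,-2}(β)|² = (-0.248808)² = 0.061906 (the z-rotation phases have unit modulus)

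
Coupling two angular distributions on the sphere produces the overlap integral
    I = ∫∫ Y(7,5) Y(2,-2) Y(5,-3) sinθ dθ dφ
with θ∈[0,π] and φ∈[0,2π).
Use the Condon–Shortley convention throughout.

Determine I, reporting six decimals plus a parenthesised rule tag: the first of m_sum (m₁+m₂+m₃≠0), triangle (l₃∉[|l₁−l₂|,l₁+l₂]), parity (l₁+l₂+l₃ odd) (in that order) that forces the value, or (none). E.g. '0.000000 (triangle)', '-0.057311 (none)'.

Rules hold: Σm=0, L=14 even, 5≤5≤9.
N = 15·5·11 = 825
Δ = 4!·10!·0!/15! = 1/15015
Racah Σ t=2..2: t=2:+1/57600 = 1/57600
⇒ 3j(7 2 5; 0 0 0)² = 21/715, sgn -1
Racah Σ t=0..0: t=0:+1/1935360 = 1/1935360
⇒ 3j(7 2 5; 5 -2 -3)² = 3/91, sgn +1
4πI² = N·(3j₀)²·(3jₘ)² = 135/169
I = -1·√(0.798817/4π) = -0.25212656
No selection rule forces the value: the integral is nonzero (none).

-0.252127 (none)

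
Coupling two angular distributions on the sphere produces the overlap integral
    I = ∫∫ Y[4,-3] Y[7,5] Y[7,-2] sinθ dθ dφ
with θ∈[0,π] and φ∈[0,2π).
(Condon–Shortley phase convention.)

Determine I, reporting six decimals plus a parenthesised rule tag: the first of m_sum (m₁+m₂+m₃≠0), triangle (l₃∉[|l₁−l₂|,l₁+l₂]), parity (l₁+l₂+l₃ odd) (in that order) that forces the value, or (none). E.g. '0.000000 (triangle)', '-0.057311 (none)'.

m-sum 0 ✓  L=18 even ✓  3≤7≤11 ✓
Π(2lᵢ+1) = 9×15×15 = 2025
triangle coeff Δ(4,7,7) = 1/58198140
Σ_t [0,4]: t=0:+1/17418240 t=1:−1/622080 t=2:+1/230400 t=3:−1/622080 t=4:+1/17418240 = 1/806400
(3j)²=2268/230945 [(4 7 7; 0 0 0)], sign=-1
Σ_t [3,4]: t=3:−1/52254720 t=4:+1/11612160 = 1/14929920
(3j)²=1225/75582 [(4 7 7; -3 5 -2)], sign=-1
⇒ 4πI² = 62511750/193947611
I = (+1)√(62511750/193947611/(4π)) = 0.16015248
No selection rule forces the value: the integral is nonzero (none).

0.160152 (none)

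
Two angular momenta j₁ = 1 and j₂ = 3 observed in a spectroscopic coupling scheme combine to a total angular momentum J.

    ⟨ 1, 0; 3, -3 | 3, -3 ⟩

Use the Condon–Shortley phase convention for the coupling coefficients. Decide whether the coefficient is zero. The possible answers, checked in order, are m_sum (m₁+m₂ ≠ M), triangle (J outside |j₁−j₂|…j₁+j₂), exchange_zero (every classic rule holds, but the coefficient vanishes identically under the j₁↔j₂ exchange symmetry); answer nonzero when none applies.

m-sum: m₁+m₂ = 0+(-3) = -3, M = -3  ✓
triangle: |j₁−j₂| = 2 ≤ J = 3 ≤ j₁+j₂ = 4  ✓
exchange: j₁≠j₂ or m₁≠m₂ — the exchange symmetry imposes no constraint here
value check: CG = +√(3/4) = +0.866025 ≠ 0

nonzero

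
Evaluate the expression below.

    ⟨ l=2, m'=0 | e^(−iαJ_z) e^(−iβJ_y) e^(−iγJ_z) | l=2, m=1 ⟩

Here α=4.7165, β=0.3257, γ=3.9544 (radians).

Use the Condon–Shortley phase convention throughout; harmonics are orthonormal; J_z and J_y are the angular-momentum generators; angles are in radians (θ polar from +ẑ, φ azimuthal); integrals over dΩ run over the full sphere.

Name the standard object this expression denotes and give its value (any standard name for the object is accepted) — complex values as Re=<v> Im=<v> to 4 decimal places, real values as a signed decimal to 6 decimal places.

This is a Wigner D-matrix element — the rotation-matrix element ⟨l m'| R(α,β,γ) |l m⟩ in the angular-momentum basis.
D^2_{0,1}(4.7165,0.3257,3.9544) = e^{-i·0·4.7165}·d^2_{0,1}(0.3257)·e^{-i·1·3.9544}. Compute d first:
With c≡cos(β/2)=0.986769 and s≡sin(β/2)=0.162131, N=[2·2·6·1]^{1/2}=4.898979
The bounds max(0,m−m')=1 and min(l+m,l−m')=2 give 2 terms
  k=1: (−1)^0·4.8990/(2)·0.9868^3·0.1621^1 = +0.381583
  k=2: (−1)^1·4.8990/(2)·0.9868^1·0.1621^3 = -0.010301
d^2_{0,1}(0.3257) = +0.381583 -0.010301 = +0.371282
Phases: e^{-i·(0)·4.7165}=+1.000000+0.000000i, e^{-i·(1)·3.9544}=-0.687462+0.726220i ⇒ D=-0.255242+0.269632i

Wigner D-matrix element, Re=-0.2552 Im=0.2696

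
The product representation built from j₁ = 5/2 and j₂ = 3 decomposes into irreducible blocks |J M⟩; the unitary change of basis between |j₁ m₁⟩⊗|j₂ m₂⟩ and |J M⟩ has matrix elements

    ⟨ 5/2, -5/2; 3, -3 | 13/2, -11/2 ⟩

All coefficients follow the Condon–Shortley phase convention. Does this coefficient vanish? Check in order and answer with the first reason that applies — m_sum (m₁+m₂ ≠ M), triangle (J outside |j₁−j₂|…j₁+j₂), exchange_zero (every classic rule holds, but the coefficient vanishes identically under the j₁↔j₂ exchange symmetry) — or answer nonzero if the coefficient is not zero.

m-sum: m₁+m₂ = -5/2+(-3) = -11/2, M = -11/2  ✓
triangle: need |j₁−j₂| ≤ J ≤ j₁+j₂, i.e. J ∈ [1/2, 11/2]; J = 13/2 is outside ✗ ⇒ coefficient is 0

triangle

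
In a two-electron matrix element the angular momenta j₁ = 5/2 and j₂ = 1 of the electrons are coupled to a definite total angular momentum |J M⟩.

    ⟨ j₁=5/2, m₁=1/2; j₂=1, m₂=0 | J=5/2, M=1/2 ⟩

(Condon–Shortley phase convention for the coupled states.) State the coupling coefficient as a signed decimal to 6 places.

√[6·1!4!1!/7! · 3!2!1!1!3!2!] = √(144/35)
  +(−1)^0/∏(0,1,2,1,2,0)! = 1/4  (running 1/4)
  +(−1)^1/∏(1,0,1,0,3,1)! = -1/6  (running 1/12)
⟨..|..⟩ = √(144/35)·(1/12) = +0.169031

+0.169031  (= +√(1/35))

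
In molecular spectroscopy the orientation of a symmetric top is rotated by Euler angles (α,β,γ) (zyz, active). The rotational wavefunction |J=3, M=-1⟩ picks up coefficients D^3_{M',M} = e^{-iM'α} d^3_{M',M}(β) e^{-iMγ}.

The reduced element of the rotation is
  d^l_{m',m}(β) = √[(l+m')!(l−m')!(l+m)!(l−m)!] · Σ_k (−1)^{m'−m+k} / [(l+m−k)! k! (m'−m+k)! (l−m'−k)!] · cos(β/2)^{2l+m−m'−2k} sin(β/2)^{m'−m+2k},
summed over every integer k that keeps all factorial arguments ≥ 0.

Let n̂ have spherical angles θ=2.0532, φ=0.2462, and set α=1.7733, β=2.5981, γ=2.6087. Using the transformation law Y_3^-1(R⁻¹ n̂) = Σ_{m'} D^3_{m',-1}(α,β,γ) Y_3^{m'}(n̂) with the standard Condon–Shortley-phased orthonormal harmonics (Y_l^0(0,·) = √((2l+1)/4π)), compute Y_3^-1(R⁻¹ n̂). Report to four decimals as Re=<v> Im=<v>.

Re=0.0264 Im=0.0277

Need the full column D^3_{m',-1} for m'=−3..3 at α=1.7733, β=2.5981, γ=2.6087.
cos(β/2)=0.268414, sin(β/2)=0.963304
d^3_{-3,-1}: single k=2 term ⇒ +0.018655;  D = -0.001391+0.018603i
d^3_{-2,-1}: k∈[1..2] ⇒ +0.004244 -0.109329 = -0.105085;  D = -0.104227+0.013402i
d^3_{-1,-1}: k∈[0..2] ⇒ +0.000374 -0.038533 +0.372233 = +0.334073;  D = -0.108377-0.316005i
d^3_{0,-1}: k∈[0..2] ⇒ -0.004649 +0.179646 -0.771280 = -0.596283;  D = +0.513603-0.302928i
d^3_{1,-1}: k∈[0..2] ⇒ +0.028900 -0.496310 +0.799060 = +0.331649;  D = +0.222497+0.245939i
d^3_{2,-1}: k∈[0..1] ⇒ -0.109329 +0.704079 = +0.594750;  D = +0.351784-0.479557i
d^3_{3,-1}: single k=0 term ⇒ +0.240275;  D = -0.218363-0.100249i
Y_3^{m'}(θ=2.0532,φ=0.2462) and Σ D·Y over m':
  (-0.0014+0.0186i)·(+0.2145-0.1953i)  (-0.1042+0.0134i)·(-0.3279+0.1759i)  (-0.1084-0.3160i)·(+0.0211-0.0053i)  (+0.5136-0.3029i)·(+0.3331+0.0000i)  (+0.2225+0.2459i)·(-0.0211-0.0053i)  (+0.3518-0.4796i)·(-0.3279-0.1759i)  (-0.2184-0.1002i)·(-0.2145-0.1953i)
Y_3^-1(R⁻¹ n̂) = +0.026422+0.027665i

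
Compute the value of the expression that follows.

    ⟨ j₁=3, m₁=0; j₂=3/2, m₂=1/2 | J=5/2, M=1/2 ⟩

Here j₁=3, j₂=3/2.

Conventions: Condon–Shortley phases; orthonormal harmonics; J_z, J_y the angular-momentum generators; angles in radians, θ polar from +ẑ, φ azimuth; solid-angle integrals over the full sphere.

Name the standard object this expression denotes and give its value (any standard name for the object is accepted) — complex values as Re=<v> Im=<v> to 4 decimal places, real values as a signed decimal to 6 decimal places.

This is a Clebsch–Gordan (vector-coupling) coefficient.
j₁+j₂−J=2  J+j₁−j₂=4  J−j₁+j₂=1  j₁+j₂+J+1=8
(j₁±m₁, j₂±m₂, J±M) = (3,3,2,1,3,2)
P² = 216/35
sum k=1..2:
  [1] −1/4 = -1/4
  [2] +1/12 = 1/12
S = -1/6
C² = P²·S² = 6/35 ; C = -0.414039

Clebsch–Gordan coefficient, −√(6/35) ≈ -0.414039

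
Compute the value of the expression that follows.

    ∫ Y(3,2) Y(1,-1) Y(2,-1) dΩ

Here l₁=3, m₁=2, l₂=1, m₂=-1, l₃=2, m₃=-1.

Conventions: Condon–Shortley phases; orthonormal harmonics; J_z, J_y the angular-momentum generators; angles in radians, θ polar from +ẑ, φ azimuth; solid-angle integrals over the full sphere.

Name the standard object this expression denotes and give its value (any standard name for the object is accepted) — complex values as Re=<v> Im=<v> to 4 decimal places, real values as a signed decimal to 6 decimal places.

Gaunt coefficient, +0.261169

This is a Gaunt coefficient — the integral of a triple product of spherical harmonics over the sphere.
Rules hold: Σm=0, L=6 even, 2≤2≤4.
N = 7·3·5 = 105
Δ = 2!·4!·0!/7! = 1/105
Racah Σ t=1..1: t=1:−1/4 = -1/4
⇒ 3j(3 1 2; 0 0 0)² = 3/35, sgn -1
Racah Σ t=0..0: t=0:+1/12 = 1/12
⇒ 3j(3 1 2; 2 -1 -1)² = 2/21, sgn -1
4πI² = N·(3j₀)²·(3jₘ)² = 6/7
I = +1·√(0.857143/4π) = 0.26116903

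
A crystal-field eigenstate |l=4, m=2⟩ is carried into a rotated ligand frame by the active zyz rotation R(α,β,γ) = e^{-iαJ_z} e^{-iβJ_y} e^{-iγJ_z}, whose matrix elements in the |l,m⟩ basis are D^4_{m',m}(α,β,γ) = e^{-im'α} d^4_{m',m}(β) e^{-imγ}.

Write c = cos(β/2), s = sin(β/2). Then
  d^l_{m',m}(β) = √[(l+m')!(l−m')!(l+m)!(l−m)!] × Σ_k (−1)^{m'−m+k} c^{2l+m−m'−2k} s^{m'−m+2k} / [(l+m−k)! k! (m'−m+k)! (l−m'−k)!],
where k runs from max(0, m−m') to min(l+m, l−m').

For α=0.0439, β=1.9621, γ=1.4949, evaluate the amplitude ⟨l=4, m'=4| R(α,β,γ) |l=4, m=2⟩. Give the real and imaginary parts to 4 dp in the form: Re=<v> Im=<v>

Split into d^4_{4,2}(β=1.9621) × two z-phases.
With c≡cos(β/2)=0.556150 and s≡sin(β/2)=0.831082, N=[40320·1·720·2]^{1/2}=7619.763776
Admissible k: 0..0 (factorial args all ≥0)
  k=0: (−1)^2·7619.7638/(1440)·0.5562^6·0.8311^2 = +0.108148
d^4_{4,2}(1.9621) = +0.108148
Phases: e^{-i·(4)·0.0439}=+0.984622-0.174699i, e^{-i·(2)·1.4949}=-0.988502-0.151210i ⇒ D=-0.108118+0.002574i

Re=-0.1081 Im=0.0026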